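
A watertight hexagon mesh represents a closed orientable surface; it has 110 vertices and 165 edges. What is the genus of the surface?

Every face is a hexagon and each edge borders two faces, so 6F = 2·165, giving F = 55.
χ = V − E + F = 110 − 165 + 55 = 0.
For a closed orientable surface χ = 2 − 2g, so g = (2 − (0))/2 = 1.

1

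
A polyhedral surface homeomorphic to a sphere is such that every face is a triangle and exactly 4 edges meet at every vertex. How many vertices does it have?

Each face has 3 edges and each edge borders two faces, so 2E = 3F.
Each vertex has degree 4, so 4V = 2E and hence V = 3F/4.
Euler: V − E + F = 2 ⇒ (3F/4) − (3F/2) + F = 2.
Multiply by 8: (6 − 12 + 8)F = 16, i.e. 2F = 16.
So F = 8, E = 3·8/2 = 12, V = 3·8/4 = 6.

6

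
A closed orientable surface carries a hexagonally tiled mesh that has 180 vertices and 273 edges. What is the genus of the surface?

Every face is a hexagon and each edge borders two faces, so 6F = 2·273, giving F = 91.
χ = V − E + F = 180 − 273 + 91 = -2.
For a closed orientable surface χ = 2 − 2g, so g = (2 − (-2))/2 = 2.

2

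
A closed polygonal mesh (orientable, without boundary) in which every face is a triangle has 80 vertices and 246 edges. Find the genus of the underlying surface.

Every face is a triangle and each edge borders two faces, so 3F = 2·246, giving F = 164.
χ = V − E + F = 80 − 246 + 164 = -2.
For a closed orientable surface χ = 2 − 2g, so g = (2 − (-2))/2 = 2.

2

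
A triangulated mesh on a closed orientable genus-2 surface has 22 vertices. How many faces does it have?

χ = 2 − 2·2 = -2, and every face is a triangle so 3F = 2E.
V − E + F = -2 with E = 3F/2 gives 22 − (3/2 − 1)·F = -2, so F = 48 and E = 72.

48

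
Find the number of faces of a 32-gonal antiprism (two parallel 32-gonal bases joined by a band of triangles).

66

An antiprism on an n-gon has two n-gon caps and 2n triangles: V = 2·32 = 64, E = 4·32 = 128, F = 2·32 + 2 = 66.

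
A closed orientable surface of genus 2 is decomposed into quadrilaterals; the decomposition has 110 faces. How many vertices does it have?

108

χ = 2 − 2·2 = -2, and every face is a square so 4F = 2E.
E = 4·110/2 = 220. Then V = -2 + E − F = -2 + 220 − 110 = 108.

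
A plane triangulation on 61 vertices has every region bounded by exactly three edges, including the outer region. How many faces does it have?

In a plane triangulation 3F = 2E and V − E + F = 2, so F = 2V − 4 = 2·61 − 4 = 118.

118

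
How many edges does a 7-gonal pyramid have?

A pyramid on an n-gon base has one n-gon and n triangles: V = 7 + 1 = 8, E = 2·7 = 14, F = 7 + 1 = 8.

14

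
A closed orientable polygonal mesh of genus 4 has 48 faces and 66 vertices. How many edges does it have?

120

For a closed orientable surface of genus 4, χ = 2 − 2·4 = -6.
E = V + F − (-6) = 66 + 48 − (-6) = 120.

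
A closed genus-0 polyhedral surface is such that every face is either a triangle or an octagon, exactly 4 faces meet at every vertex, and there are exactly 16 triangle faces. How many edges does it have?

Let x be the number of octagons; then F = 16 + x.
Edge–face incidences: 2E = 3·16 + 8·x = 48 + 8x.
Every vertex has degree 4, so 4V = 2E.
Euler: V − E + F = 2 ⇒ (2E)/4 − E + (16 + x) = 2.
Multiply by 8: 2·(2E) − 4·(2E) + 8·(16 + x) = 16, i.e. 128 + 8x − 2·(48 + 8x) = 16.
Collecting terms: −8x + 32 = 16, so −8x = −16, so x = 2.
Then 2E = 48 + 8·2 = 64, so E = 32, V = 2E/4 = 16, F = 16 + 2 = 18.

32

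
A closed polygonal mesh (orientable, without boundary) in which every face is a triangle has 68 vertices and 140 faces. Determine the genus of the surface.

Every face is a triangle, so 2E = 3·140 = 420, giving E = 210.
χ = V − E + F = 68 − 210 + 140 = -2.
For a closed orientable surface χ = 2 − 2g, so g = (2 − (-2))/2 = 2.

2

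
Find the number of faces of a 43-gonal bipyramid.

A bipyramid over an n-gon has 2n triangular faces and n + 2 vertices: V = 43 + 2 = 45, E = 3·43 = 129, F = 2·43 = 86.

86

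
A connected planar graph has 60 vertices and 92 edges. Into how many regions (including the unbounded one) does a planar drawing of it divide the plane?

Euler's formula for a connected plane graph: V − E + F = 2, so F = 2 − 60 + 92 = 34.

34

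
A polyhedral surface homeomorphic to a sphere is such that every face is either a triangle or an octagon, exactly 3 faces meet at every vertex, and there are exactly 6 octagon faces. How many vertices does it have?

24

Let x be the number of triangles; then F = 6 + x.
Edge–face incidences: 2E = 8·6 + 3·x = 48 + 3x.
Every vertex has degree 3, so 3V = 2E.
Euler: V − E + F = 2 ⇒ (2E)/3 − E + (6 + x) = 2.
Multiply by 6: 2·(2E) − 3·(2E) + 6·(6 + x) = 12, i.e. 36 + 6x − (48 + 3x) = 12.
Collecting terms: 3x − 12 = 12, so 3x = 24, so x = 8.
Then 2E = 48 + 3·8 = 72, so E = 36, V = 2E/3 = 24, F = 6 + 8 = 14.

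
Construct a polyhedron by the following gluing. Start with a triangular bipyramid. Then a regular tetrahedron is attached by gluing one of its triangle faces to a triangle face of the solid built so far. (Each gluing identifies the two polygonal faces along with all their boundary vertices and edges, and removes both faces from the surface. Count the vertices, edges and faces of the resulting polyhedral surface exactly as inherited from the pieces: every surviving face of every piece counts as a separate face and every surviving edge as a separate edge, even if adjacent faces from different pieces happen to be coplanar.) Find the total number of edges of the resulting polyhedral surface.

A triangular bipyramid: V=5, E=9, F=6.
Attach a regular tetrahedron (V=4, E=6, F=4) along a 3-gon: merge 3 vertices and 3 edges, delete both glued faces → V=6, E=12, F=8.
Check: V − E + F = 6 − 12 + 8 = 2.

12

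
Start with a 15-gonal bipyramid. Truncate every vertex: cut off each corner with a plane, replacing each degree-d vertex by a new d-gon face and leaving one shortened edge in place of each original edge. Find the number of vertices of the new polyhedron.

90

The base solid has V = 17, E = 45, F = 30.
Truncation replaces each original edge-end by a new vertex, so V′ = 2E = 90.
Each original edge survives, and each old vertex of degree d contributes d new edges; summing degrees gives Σd = 2E, so E′ = E + 2E = 3E = 135.
Each original face survives and each original vertex becomes one new face: F′ = F + V = 47.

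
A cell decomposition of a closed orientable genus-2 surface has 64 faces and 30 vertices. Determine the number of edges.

For a closed orientable surface of genus 2, χ = 2 − 2·2 = -2.
E = V + F − (-2) = 30 + 64 − (-2) = 96.

96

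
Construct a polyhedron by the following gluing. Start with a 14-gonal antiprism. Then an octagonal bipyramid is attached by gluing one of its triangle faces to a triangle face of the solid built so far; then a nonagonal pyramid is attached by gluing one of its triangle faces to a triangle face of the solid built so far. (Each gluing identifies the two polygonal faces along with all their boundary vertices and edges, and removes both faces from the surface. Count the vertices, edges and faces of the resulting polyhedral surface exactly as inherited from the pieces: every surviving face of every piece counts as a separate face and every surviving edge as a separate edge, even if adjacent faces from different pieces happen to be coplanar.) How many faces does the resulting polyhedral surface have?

A 14-gonal antiprism: V=28, E=56, F=30.
Attach an octagonal bipyramid (V=10, E=24, F=16) along a 3-gon: merge 3 vertices and 3 edges, delete both glued faces → V=35, E=77, F=44.
Attach a nonagonal pyramid (V=10, E=18, F=10) along a 3-gon: merge 3 vertices and 3 edges, delete both glued faces → V=42, E=92, F=52.
Check: V − E + F = 42 − 92 + 52 = 2.

52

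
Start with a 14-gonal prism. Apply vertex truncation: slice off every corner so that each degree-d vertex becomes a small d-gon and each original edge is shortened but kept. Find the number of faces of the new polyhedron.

The base solid has V = 28, E = 42, F = 16.
Truncation replaces each original edge-end by a new vertex, so V′ = 2E = 84.
Each original edge survives, and each old vertex of degree d contributes d new edges; summing degrees gives Σd = 2E, so E′ = E + 2E = 3E = 126.
Each original face survives and each original vertex becomes one new face: F′ = F + V = 44.

44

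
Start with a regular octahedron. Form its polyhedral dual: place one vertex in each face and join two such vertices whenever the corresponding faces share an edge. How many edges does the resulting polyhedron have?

The base solid has V = 6, E = 12, F = 8.
The dual swaps V and F and preserves E: V′ = F = 8, E′ = E = 12, F′ = V = 6.

12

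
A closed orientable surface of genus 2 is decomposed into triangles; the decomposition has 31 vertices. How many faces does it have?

66

χ = 2 − 2·2 = -2, and every face is a triangle so 3F = 2E.
V − E + F = -2 with E = 3F/2 gives 31 − (3/2 − 1)·F = -2, so F = 66 and E = 99.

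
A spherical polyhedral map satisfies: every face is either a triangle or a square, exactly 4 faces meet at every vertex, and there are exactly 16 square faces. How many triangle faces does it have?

Let x be the number of triangles; then F = 16 + x.
Edge–face incidences: 2E = 4·16 + 3·x = 64 + 3x.
Every vertex has degree 4, so 4V = 2E.
Euler: V − E + F = 2 ⇒ (2E)/4 − E + (16 + x) = 2.
Multiply by 8: 2·(2E) − 4·(2E) + 8·(16 + x) = 16, i.e. 128 + 8x − 2·(64 + 3x) = 16.
Collecting terms: 2x = 16, so x = 8.
Then 2E = 64 + 3·8 = 88, so E = 44, V = 2E/4 = 22, F = 16 + 8 = 24.

8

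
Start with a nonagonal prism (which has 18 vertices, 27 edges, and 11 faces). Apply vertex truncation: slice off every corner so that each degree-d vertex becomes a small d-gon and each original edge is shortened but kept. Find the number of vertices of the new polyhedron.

54

Truncation replaces each original edge-end by a new vertex, so V′ = 2E = 54.
Each original edge survives, and each old vertex of degree d contributes d new edges; summing degrees gives Σd = 2E, so E′ = E + 2E = 3E = 81.
Each original face survives and each original vertex becomes one new face: F′ = F + V = 29.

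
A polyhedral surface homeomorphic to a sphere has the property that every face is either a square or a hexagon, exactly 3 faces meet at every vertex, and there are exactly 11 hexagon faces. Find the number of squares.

Let x be the number of squares; then F = 11 + x.
Edge–face incidences: 2E = 6·11 + 4·x = 66 + 4x.
Every vertex has degree 3, so 3V = 2E.
Euler: V − E + F = 2 ⇒ (2E)/3 − E + (11 + x) = 2.
Multiply by 6: 2·(2E) − 3·(2E) + 6·(11 + x) = 12, i.e. 66 + 6x − (66 + 4x) = 12.
Collecting terms: 2x = 12, so x = 6.
Then 2E = 66 + 4·6 = 90, so E = 45, V = 2E/3 = 30, F = 11 + 6 = 17.

6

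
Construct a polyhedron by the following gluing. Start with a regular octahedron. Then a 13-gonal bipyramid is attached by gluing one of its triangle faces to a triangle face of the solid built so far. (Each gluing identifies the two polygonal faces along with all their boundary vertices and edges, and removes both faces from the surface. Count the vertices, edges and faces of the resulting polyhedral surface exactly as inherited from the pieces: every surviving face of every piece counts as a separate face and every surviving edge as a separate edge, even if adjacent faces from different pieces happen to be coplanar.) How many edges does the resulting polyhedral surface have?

48

A regular octahedron: V=6, E=12, F=8.
Attach a 13-gonal bipyramid (V=15, E=39, F=26) along a 3-gon: merge 3 vertices and 3 edges, delete both glued faces → V=18, E=48, F=32.
Check: V − E + F = 18 − 48 + 32 = 2.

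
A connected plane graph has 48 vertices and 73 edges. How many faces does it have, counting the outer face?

27

Euler's formula for a connected plane graph: V − E + F = 2, so F = 2 − 48 + 73 = 27.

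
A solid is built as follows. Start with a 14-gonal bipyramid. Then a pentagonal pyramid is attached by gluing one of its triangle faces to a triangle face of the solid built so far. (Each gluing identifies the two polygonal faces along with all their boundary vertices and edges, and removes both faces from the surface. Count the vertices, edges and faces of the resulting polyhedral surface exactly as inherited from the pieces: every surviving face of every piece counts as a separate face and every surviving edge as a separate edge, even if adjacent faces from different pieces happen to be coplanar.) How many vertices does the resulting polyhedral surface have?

19

A 14-gonal bipyramid: V=16, E=42, F=28.
Attach a pentagonal pyramid (V=6, E=10, F=6) along a 3-gon: merge 3 vertices and 3 edges, delete both glued faces → V=19, E=49, F=32.
Check: V − E + F = 19 − 49 + 32 = 2.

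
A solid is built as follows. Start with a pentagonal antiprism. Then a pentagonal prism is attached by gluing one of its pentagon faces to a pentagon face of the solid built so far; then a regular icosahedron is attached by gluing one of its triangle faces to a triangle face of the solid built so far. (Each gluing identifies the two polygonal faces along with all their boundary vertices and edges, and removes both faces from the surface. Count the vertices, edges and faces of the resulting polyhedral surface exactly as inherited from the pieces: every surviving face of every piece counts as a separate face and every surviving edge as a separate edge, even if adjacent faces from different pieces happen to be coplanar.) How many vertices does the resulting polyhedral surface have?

24

A pentagonal antiprism: V=10, E=20, F=12.
Attach a pentagonal prism (V=10, E=15, F=7) along a 5-gon: merge 5 vertices and 5 edges, delete both glued faces → V=15, E=30, F=17.
Attach a regular icosahedron (V=12, E=30, F=20) along a 3-gon: merge 3 vertices and 3 edges, delete both glued faces → V=24, E=57, F=35.
Check: V − E + F = 24 − 57 + 35 = 2.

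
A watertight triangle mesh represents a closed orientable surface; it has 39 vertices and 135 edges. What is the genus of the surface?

Every face is a triangle and each edge borders two faces, so 3F = 2·135, giving F = 90.
χ = V − E + F = 39 − 135 + 90 = -6.
For a closed orientable surface χ = 2 − 2g, so g = (2 − (-6))/2 = 4.

4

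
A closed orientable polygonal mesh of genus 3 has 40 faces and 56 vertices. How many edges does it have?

For a closed orientable surface of genus 3, χ = 2 − 2·3 = -4.
E = V + F − (-4) = 56 + 40 − (-4) = 100.

100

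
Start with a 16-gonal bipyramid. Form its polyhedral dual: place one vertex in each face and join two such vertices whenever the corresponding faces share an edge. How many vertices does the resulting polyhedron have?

32

The base solid has V = 18, E = 48, F = 32.
The dual swaps V and F and preserves E: V′ = F = 32, E′ = E = 48, F′ = V = 18.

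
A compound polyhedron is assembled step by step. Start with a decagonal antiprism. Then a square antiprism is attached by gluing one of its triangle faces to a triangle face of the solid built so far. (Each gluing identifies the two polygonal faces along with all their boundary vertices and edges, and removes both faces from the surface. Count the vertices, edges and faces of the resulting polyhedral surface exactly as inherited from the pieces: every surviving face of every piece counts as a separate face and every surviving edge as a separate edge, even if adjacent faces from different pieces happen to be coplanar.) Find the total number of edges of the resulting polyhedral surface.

A decagonal antiprism: V=20, E=40, F=22.
Attach a square antiprism (V=8, E=16, F=10) along a 3-gon: merge 3 vertices and 3 edges, delete both glued faces → V=25, E=53, F=30.
Check: V − E + F = 25 − 53 + 30 = 2.

53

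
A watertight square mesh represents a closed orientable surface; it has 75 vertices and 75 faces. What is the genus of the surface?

1

Every face is a square, so 2E = 4·75 = 300, giving E = 150.
χ = V − E + F = 75 − 150 + 75 = 0.
For a closed orientable surface χ = 2 − 2g, so g = (2 − (0))/2 = 1.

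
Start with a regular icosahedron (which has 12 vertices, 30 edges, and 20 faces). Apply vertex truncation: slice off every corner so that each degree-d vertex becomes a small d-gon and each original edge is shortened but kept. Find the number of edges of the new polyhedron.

Truncation replaces each original edge-end by a new vertex, so V′ = 2E = 60.
Each original edge survives, and each old vertex of degree d contributes d new edges; summing degrees gives Σd = 2E, so E′ = E + 2E = 3E = 90.
Each original face survives and each original vertex becomes one new face: F′ = F + V = 32.

90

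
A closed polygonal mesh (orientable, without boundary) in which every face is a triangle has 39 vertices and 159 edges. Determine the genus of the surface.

8

Every face is a triangle and each edge borders two faces, so 3F = 2·159, giving F = 106.
χ = V − E + F = 39 − 159 + 106 = -14.
For a closed orientable surface χ = 2 − 2g, so g = (2 − (-14))/2 = 8.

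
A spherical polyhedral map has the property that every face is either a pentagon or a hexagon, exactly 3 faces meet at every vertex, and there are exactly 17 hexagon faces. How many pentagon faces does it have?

12

Let x be the number of pentagons; then F = 17 + x.
Edge–face incidences: 2E = 6·17 + 5·x = 102 + 5x.
Every vertex has degree 3, so 3V = 2E.
Euler: V − E + F = 2 ⇒ (2E)/3 − E + (17 + x) = 2.
Multiply by 6: 2·(2E) − 3·(2E) + 6·(17 + x) = 12, i.e. 102 + 6x − (102 + 5x) = 12.
Collecting terms: x = 12.
Then 2E = 102 + 5·12 = 162, so E = 81, V = 2E/3 = 54, F = 17 + 12 = 29.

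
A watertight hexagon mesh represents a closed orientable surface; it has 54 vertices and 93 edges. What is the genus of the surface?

Every face is a hexagon and each edge borders two faces, so 6F = 2·93, giving F = 31.
χ = V − E + F = 54 − 93 + 31 = -8.
For a closed orientable surface χ = 2 − 2g, so g = (2 − (-8))/2 = 5.

5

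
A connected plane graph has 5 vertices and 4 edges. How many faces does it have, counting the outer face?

1

Euler's formula for a connected plane graph: V − E + F = 2, so F = 2 − 5 + 4 = 1.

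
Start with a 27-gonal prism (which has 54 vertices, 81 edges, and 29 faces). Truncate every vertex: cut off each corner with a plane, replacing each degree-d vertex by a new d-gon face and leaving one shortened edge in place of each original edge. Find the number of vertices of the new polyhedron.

Truncation replaces each original edge-end by a new vertex, so V′ = 2E = 162.
Each original edge survives, and each old vertex of degree d contributes d new edges; summing degrees gives Σd = 2E, so E′ = E + 2E = 3E = 243.
Each original face survives and each original vertex becomes one new face: F′ = F + V = 83.

162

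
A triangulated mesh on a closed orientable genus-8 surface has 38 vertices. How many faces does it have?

χ = 2 − 2·8 = -14, and every face is a triangle so 3F = 2E.
V − E + F = -14 with E = 3F/2 gives 38 − (3/2 − 1)·F = -14, so F = 104 and E = 156.

104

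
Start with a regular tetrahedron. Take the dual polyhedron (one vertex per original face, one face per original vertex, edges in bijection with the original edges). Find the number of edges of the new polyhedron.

The base solid has V = 4, E = 6, F = 4.
The dual swaps V and F and preserves E: V′ = F = 4, E′ = E = 6, F′ = V = 4.

6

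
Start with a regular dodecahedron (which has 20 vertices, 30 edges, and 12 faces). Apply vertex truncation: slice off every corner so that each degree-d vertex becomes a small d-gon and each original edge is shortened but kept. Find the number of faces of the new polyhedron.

32

Truncation replaces each original edge-end by a new vertex, so V′ = 2E = 60.
Each original edge survives, and each old vertex of degree d contributes d new edges; summing degrees gives Σd = 2E, so E′ = E + 2E = 3E = 90.
Each original face survives and each original vertex becomes one new face: F′ = F + V = 32.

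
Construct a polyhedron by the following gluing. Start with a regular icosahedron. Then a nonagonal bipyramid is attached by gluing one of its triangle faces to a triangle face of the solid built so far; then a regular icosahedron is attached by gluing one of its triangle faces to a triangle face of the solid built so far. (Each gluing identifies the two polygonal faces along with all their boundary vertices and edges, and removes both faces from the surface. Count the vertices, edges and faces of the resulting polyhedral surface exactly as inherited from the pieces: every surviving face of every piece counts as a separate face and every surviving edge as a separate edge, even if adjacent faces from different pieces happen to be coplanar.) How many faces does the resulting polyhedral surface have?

A regular icosahedron: V=12, E=30, F=20.
Attach a nonagonal bipyramid (V=11, E=27, F=18) along a 3-gon: merge 3 vertices and 3 edges, delete both glued faces → V=20, E=54, F=36.
Attach a regular icosahedron (V=12, E=30, F=20) along a 3-gon: merge 3 vertices and 3 edges, delete both glued faces → V=29, E=81, F=54.
Check: V − E + F = 29 − 81 + 54 = 2.

54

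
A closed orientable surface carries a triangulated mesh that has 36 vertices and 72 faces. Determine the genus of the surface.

Every face is a triangle, so 2E = 3·72 = 216, giving E = 108.
χ = V − E + F = 36 − 108 + 72 = 0.
For a closed orientable surface χ = 2 − 2g, so g = (2 − (0))/2 = 1.

1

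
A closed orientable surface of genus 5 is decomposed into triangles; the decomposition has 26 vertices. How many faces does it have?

χ = 2 − 2·5 = -8, and every face is a triangle so 3F = 2E.
V − E + F = -8 with E = 3F/2 gives 26 − (3/2 − 1)·F = -8, so F = 68 and E = 102.

68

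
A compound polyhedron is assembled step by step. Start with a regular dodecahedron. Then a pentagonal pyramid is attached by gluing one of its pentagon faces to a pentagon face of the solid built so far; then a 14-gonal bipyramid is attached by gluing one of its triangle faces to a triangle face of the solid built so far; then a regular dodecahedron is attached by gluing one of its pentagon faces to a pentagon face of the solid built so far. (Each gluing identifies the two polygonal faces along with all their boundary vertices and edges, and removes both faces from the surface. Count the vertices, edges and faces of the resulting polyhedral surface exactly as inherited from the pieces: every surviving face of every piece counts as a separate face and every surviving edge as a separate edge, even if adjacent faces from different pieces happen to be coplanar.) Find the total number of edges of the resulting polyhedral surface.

A regular dodecahedron: V=20, E=30, F=12.
Attach a pentagonal pyramid (V=6, E=10, F=6) along a 5-gon: merge 5 vertices and 5 edges, delete both glued faces → V=21, E=35, F=16.
Attach a 14-gonal bipyramid (V=16, E=42, F=28) along a 3-gon: merge 3 vertices and 3 edges, delete both glued faces → V=34, E=74, F=42.
Attach a regular dodecahedron (V=20, E=30, F=12) along a 5-gon: merge 5 vertices and 5 edges, delete both glued faces → V=49, E=99, F=52.
Check: V − E + F = 49 − 99 + 52 = 2.

99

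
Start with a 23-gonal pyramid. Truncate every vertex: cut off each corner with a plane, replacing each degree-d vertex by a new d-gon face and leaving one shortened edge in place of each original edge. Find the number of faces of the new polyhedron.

48

The base solid has V = 24, E = 46, F = 24.
Truncation replaces each original edge-end by a new vertex, so V′ = 2E = 92.
Each original edge survives, and each old vertex of degree d contributes d new edges; summing degrees gives Σd = 2E, so E′ = E + 2E = 3E = 138.
Each original face survives and each original vertex becomes one new face: F′ = F + V = 48.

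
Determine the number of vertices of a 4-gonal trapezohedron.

10

The n-trapezohedron (dual of the n-antiprism) has V = 2·4 + 2 = 10, E = 4·4 = 16, F = 2·4 = 8.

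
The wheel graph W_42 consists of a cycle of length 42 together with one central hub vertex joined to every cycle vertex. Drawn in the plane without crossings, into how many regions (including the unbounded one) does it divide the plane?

W_42 has V = 42 + 1 = 43 vertices and E = 2·42 = 84 edges.
By Euler's formula F = 2 − V + E = 2 − 43 + 84 = 43.

43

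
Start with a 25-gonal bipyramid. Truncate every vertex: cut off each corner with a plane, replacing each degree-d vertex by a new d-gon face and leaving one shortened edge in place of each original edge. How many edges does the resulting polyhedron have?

The base solid has V = 27, E = 75, F = 50.
Truncation replaces each original edge-end by a new vertex, so V′ = 2E = 150.
Each original edge survives, and each old vertex of degree d contributes d new edges; summing degrees gives Σd = 2E, so E′ = E + 2E = 3E = 225.
Each original face survives and each original vertex becomes one new face: F′ = F + V = 77.

225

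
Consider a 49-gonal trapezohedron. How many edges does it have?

196

The n-trapezohedron (dual of the n-antiprism) has V = 2·49 + 2 = 100, E = 4·49 = 196, F = 2·49 = 98.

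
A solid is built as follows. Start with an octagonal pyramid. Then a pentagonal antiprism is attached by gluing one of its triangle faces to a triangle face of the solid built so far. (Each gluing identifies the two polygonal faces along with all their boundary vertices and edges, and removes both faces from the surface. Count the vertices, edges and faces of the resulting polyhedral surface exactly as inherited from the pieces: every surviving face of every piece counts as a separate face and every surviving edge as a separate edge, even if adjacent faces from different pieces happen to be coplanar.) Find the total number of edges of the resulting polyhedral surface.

33

An octagonal pyramid: V=9, E=16, F=9.
Attach a pentagonal antiprism (V=10, E=20, F=12) along a 3-gon: merge 3 vertices and 3 edges, delete both glued faces → V=16, E=33, F=19.
Check: V − E + F = 16 − 33 + 19 = 2.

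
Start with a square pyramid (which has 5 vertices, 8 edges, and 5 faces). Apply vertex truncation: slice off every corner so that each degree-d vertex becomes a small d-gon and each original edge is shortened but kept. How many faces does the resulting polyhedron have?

10

Truncation replaces each original edge-end by a new vertex, so V′ = 2E = 16.
Each original edge survives, and each old vertex of degree d contributes d new edges; summing degrees gives Σd = 2E, so E′ = E + 2E = 3E = 24.
Each original face survives and each original vertex becomes one new face: F′ = F + V = 10.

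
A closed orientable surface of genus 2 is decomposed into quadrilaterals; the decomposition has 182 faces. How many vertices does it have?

180

χ = 2 − 2·2 = -2, and every face is a square so 4F = 2E.
E = 4·182/2 = 364. Then V = -2 + E − F = -2 + 364 − 182 = 180.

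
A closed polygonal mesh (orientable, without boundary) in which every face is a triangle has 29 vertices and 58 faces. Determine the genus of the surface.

Every face is a triangle, so 2E = 3·58 = 174, giving E = 87.
χ = V − E + F = 29 − 87 + 58 = 0.
For a closed orientable surface χ = 2 − 2g, so g = (2 − (0))/2 = 1.

1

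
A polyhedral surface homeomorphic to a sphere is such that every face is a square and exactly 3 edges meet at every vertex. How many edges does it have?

12

Each face has 4 edges and each edge borders two faces, so 2E = 4F.
Each vertex has degree 3, so 3V = 2E and hence V = 4F/3.
Euler: V − E + F = 2 ⇒ (4F/3) − (4F/2) + F = 2.
Multiply by 6: (8 − 12 + 6)F = 12, i.e. 2F = 12.
So F = 6, E = 4·6/2 = 12, V = 4·6/3 = 8.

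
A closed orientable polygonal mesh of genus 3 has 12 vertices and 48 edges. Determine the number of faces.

For a closed orientable surface of genus 3, χ = 2 − 2·3 = -4.
F = -4 − V + E = -4 − 12 + 48 = 32.

32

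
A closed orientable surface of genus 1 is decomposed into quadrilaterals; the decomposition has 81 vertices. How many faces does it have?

χ = 2 − 2·1 = 0, and every face is a square so 4F = 2E.
V − E + F = 0 with E = 4F/2 gives 81 − (4/2 − 1)·F = 0, so F = 81 and E = 162.

81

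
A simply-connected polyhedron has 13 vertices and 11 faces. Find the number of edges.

Here V − E + F = 2.
E = V + F − (2) = 13 + 11 − (2) = 22.

22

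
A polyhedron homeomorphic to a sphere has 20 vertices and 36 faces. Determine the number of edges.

Here V − E + F = 2.
E = V + F − (2) = 20 + 36 − (2) = 54.

54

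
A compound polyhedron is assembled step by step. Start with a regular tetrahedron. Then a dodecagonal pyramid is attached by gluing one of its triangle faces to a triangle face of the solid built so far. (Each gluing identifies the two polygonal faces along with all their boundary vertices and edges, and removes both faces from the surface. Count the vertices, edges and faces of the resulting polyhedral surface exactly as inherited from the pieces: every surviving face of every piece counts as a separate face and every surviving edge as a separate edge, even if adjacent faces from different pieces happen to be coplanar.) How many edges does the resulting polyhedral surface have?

27

A regular tetrahedron: V=4, E=6, F=4.
Attach a dodecagonal pyramid (V=13, E=24, F=13) along a 3-gon: merge 3 vertices and 3 edges, delete both glued faces → V=14, E=27, F=15.
Check: V − E + F = 14 − 27 + 15 = 2.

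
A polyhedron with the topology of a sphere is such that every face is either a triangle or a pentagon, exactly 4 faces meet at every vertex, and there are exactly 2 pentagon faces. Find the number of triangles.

Let x be the number of triangles; then F = 2 + x.
Edge–face incidences: 2E = 5·2 + 3·x = 10 + 3x.
Every vertex has degree 4, so 4V = 2E.
Euler: V − E + F = 2 ⇒ (2E)/4 − E + (2 + x) = 2.
Multiply by 8: 2·(2E) − 4·(2E) + 8·(2 + x) = 16, i.e. 16 + 8x − 2·(10 + 3x) = 16.
Collecting terms: 2x − 4 = 16, so 2x = 20, so x = 10.
Then 2E = 10 + 3·10 = 40, so E = 20, V = 2E/4 = 10, F = 2 + 10 = 12.

10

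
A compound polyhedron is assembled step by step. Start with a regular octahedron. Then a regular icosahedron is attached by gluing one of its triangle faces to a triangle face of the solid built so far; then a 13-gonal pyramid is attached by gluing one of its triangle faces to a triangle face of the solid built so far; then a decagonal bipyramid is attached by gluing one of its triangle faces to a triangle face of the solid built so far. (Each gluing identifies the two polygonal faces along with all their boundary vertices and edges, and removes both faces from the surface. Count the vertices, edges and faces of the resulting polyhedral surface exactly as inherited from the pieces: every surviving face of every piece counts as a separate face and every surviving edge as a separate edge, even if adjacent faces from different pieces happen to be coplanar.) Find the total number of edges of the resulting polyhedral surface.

A regular octahedron: V=6, E=12, F=8.
Attach a regular icosahedron (V=12, E=30, F=20) along a 3-gon: merge 3 vertices and 3 edges, delete both glued faces → V=15, E=39, F=26.
Attach a 13-gonal pyramid (V=14, E=26, F=14) along a 3-gon: merge 3 vertices and 3 edges, delete both glued faces → V=26, E=62, F=38.
Attach a decagonal bipyramid (V=12, E=30, F=20) along a 3-gon: merge 3 vertices and 3 edges, delete both glued faces → V=35, E=89, F=56.
Check: V − E + F = 35 − 89 + 56 = 2.

89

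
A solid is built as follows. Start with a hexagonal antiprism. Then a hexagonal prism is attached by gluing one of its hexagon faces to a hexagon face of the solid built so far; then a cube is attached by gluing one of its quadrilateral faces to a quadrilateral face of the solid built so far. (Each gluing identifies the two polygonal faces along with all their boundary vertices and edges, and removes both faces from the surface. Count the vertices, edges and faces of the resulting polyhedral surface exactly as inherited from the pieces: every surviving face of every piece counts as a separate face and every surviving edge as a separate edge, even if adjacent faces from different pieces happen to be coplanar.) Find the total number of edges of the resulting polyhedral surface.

A hexagonal antiprism: V=12, E=24, F=14.
Attach a hexagonal prism (V=12, E=18, F=8) along a 6-gon: merge 6 vertices and 6 edges, delete both glued faces → V=18, E=36, F=20.
Attach a cube (V=8, E=12, F=6) along a 4-gon: merge 4 vertices and 4 edges, delete both glued faces → V=22, E=44, F=24.
Check: V − E + F = 22 − 44 + 24 = 2.

44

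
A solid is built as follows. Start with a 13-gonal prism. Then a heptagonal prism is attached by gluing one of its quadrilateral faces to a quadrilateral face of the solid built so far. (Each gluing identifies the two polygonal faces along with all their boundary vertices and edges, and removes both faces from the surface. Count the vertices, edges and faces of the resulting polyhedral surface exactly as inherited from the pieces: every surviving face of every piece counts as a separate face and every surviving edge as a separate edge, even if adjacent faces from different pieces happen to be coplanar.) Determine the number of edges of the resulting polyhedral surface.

56

A 13-gonal prism: V=26, E=39, F=15.
Attach a heptagonal prism (V=14, E=21, F=9) along a 4-gon: merge 4 vertices and 4 edges, delete both glued faces → V=36, E=56, F=22.
Check: V − E + F = 36 − 56 + 22 = 2.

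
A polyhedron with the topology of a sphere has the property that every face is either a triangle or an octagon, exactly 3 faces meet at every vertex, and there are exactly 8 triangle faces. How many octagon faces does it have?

Let x be the number of octagons; then F = 8 + x.
Edge–face incidences: 2E = 3·8 + 8·x = 24 + 8x.
Every vertex has degree 3, so 3V = 2E.
Euler: V − E + F = 2 ⇒ (2E)/3 − E + (8 + x) = 2.
Multiply by 6: 2·(2E) − 3·(2E) + 6·(8 + x) = 12, i.e. 48 + 6x − (24 + 8x) = 12.
Collecting terms: −2x + 24 = 12, so −2x = −12, so x = 6.
Then 2E = 24 + 8·6 = 72, so E = 36, V = 2E/3 = 24, F = 8 + 6 = 14.

6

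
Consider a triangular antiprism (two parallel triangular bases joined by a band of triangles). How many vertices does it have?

An antiprism on an n-gon has two n-gon caps and 2n triangles: V = 2·3 = 6, E = 4·3 = 12, F = 2·3 + 2 = 8.

6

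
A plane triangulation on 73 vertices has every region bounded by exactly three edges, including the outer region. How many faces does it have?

In a plane triangulation 3F = 2E and V − E + F = 2, so F = 2V − 4 = 2·73 − 4 = 142.

142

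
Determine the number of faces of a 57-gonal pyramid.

A pyramid on an n-gon base has one n-gon and n triangles: V = 57 + 1 = 58, E = 2·57 = 114, F = 57 + 1 = 58.

58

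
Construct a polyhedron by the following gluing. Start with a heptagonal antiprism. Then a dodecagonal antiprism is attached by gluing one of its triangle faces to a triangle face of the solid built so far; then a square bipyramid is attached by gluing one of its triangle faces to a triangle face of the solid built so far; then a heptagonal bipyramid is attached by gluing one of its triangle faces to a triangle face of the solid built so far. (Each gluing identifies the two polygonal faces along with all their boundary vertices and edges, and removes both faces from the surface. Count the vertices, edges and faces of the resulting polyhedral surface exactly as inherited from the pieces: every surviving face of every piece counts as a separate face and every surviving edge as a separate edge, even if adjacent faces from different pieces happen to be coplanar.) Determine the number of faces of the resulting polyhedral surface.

58

A heptagonal antiprism: V=14, E=28, F=16.
Attach a dodecagonal antiprism (V=24, E=48, F=26) along a 3-gon: merge 3 vertices and 3 edges, delete both glued faces → V=35, E=73, F=40.
Attach a square bipyramid (V=6, E=12, F=8) along a 3-gon: merge 3 vertices and 3 edges, delete both glued faces → V=38, E=82, F=46.
Attach a heptagonal bipyramid (V=9, E=21, F=14) along a 3-gon: merge 3 vertices and 3 edges, delete both glued faces → V=44, E=100, F=58.
Check: V − E + F = 44 − 100 + 58 = 2.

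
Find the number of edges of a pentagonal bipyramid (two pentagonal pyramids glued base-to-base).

15

A bipyramid over an n-gon has 2n triangular faces and n + 2 vertices: V = 5 + 2 = 7, E = 3·5 = 15, F = 2·5 = 10.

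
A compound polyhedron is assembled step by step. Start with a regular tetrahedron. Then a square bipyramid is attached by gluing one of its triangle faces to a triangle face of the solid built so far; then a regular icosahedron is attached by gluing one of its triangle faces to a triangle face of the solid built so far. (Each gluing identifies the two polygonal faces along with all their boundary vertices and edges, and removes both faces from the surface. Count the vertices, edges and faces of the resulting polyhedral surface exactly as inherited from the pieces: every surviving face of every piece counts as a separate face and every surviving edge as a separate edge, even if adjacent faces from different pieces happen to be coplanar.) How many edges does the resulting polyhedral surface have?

42

A regular tetrahedron: V=4, E=6, F=4.
Attach a square bipyramid (V=6, E=12, F=8) along a 3-gon: merge 3 vertices and 3 edges, delete both glued faces → V=7, E=15, F=10.
Attach a regular icosahedron (V=12, E=30, F=20) along a 3-gon: merge 3 vertices and 3 edges, delete both glued faces → V=16, E=42, F=28.
Check: V − E + F = 16 − 42 + 28 = 2.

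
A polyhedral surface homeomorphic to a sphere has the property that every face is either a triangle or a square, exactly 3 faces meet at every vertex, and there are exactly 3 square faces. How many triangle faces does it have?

Let x be the number of triangles; then F = 3 + x.
Edge–face incidences: 2E = 4·3 + 3·x = 12 + 3x.
Every vertex has degree 3, so 3V = 2E.
Euler: V − E + F = 2 ⇒ (2E)/3 − E + (3 + x) = 2.
Multiply by 6: 2·(2E) − 3·(2E) + 6·(3 + x) = 12, i.e. 18 + 6x − (12 + 3x) = 12.
Collecting terms: 3x + 6 = 12, so 3x = 6, so x = 2.
Then 2E = 12 + 3·2 = 18, so E = 9, V = 2E/3 = 6, F = 3 + 2 = 5.

2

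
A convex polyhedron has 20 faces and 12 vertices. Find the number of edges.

Here V − E + F = 2.
E = V + F − (2) = 12 + 20 − (2) = 30.

30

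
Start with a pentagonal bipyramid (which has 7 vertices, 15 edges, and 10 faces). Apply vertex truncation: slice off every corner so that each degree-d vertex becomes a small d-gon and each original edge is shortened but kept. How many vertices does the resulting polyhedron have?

30

Truncation replaces each original edge-end by a new vertex, so V′ = 2E = 30.
Each original edge survives, and each old vertex of degree d contributes d new edges; summing degrees gives Σd = 2E, so E′ = E + 2E = 3E = 45.
Each original face survives and each original vertex becomes one new face: F′ = F + V = 17.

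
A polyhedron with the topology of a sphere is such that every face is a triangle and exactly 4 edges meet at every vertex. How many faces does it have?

Each face has 3 edges and each edge borders two faces, so 2E = 3F.
Each vertex has degree 4, so 4V = 2E and hence V = 3F/4.
Euler: V − E + F = 2 ⇒ (3F/4) − (3F/2) + F = 2.
Multiply by 8: (6 − 12 + 8)F = 16, i.e. 2F = 16.
So F = 8, E = 3·8/2 = 12, V = 3·8/4 = 6.

8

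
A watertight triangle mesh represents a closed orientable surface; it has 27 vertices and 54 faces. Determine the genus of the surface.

Every face is a triangle, so 2E = 3·54 = 162, giving E = 81.
χ = V − E + F = 27 − 81 + 54 = 0.
For a closed orientable surface χ = 2 − 2g, so g = (2 − (0))/2 = 1.

1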